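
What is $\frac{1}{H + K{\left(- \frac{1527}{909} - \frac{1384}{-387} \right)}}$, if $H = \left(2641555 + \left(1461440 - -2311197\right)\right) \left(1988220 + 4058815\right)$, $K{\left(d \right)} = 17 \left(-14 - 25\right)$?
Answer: $\frac{1}{38786843520057} \approx 2.5782 \cdot 10^{-14}$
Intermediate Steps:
$K{\left(d \right)} = -663$ ($K{\left(d \right)} = 17 \left(-39\right) = -663$)
$H = 38786843520720$ ($H = \left(2641555 + \left(1461440 + 2311197\right)\right) 6047035 = \left(2641555 + 3772637\right) 6047035 = 6414192 \cdot 6047035 = 38786843520720$)
$\frac{1}{H + K{\left(- \frac{1527}{909} - \frac{1384}{-387} \right)}} = \frac{1}{38786843520720 - 663} = \frac{1}{38786843520057}$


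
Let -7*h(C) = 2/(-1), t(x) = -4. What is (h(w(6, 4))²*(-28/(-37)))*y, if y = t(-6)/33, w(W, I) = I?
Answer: -64/8547 ≈ -0.0074880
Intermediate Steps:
y = -4/33 ≈ -0.12121
h(C) = 2/7 (h(C) = -2/(7*(-1)) = -2*(-1)/7 = -⅐*(-2) = 2/7)
(h(w(6, 4))²*(-28/(-37)))*y = ((2/7)²*(-28/(-37)))*(-4/33) = (4*(-28*(-1/37))/49)*(-4/33) = ((4/49)*(28/37))*(-4/33) = (16/259)*(-4/33) = -64/8547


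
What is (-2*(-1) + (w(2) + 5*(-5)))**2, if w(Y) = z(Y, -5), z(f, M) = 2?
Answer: 441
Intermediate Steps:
w(Y) = 2
(-2*(-1) + (w(2) + 5*(-5)))**2 = (-2*(-1) + (2 + 5*(-5)))**2 = (2 + (2 - 25))**2 = (2 - 23)**2 = (-21)**2 = 441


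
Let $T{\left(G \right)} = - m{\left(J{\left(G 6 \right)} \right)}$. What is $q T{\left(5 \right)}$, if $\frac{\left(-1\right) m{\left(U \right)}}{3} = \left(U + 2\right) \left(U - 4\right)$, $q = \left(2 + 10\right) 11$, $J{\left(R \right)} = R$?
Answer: $329472$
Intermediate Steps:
$q = 132$ ($q = 12 \cdot 11 = 132$)
$m{\left(U \right)} = - 3 \left(-4 + U\right) \left(2 + U\right)$ ($m{\left(U \right)} = - 3 \left(U + 2\right) \left(U - 4\right) = - 3 \left(2 + U\right) \left(-4 + U\right) = - 3 \left(-4 + U\right) \left(2 + U\right)$)
$T{\left(G \right)} = -24 - 36 G + 108 G^{2}$ ($T{\left(G \right)} = - (24 - 3 \left(G 6\right)^{2} + 6 G 6) = - (24 - 3 \left(6 G\right)^{2} + 6 \cdot 6 G) = - (24 - 3 \cdot 36 G^{2} + 36 G) = - (24 - 108 G^{2} + 36 G) = -24 - 36 G + 108 G^{2}$)
$q T{\left(5 \right)} = 132 \left(-24 - 180 + 108 \cdot 5^{2}\right) = 132 \left(-24 - 180 + 108 \cdot 25\right) = 132 \left(-24 - 180 + 2700\right) = 132 \cdot 2496 = 329472$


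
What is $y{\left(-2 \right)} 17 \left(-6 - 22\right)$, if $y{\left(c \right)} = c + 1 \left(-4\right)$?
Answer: $2856$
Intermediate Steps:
$y{\left(c \right)} = -4 + c$ ($y{\left(c \right)} = c - 4 = -4 + c$)
$y{\left(-2 \right)} 17 \left(-6 - 22\right) = \left(-4 - 2\right) 17 \left(-6 - 22\right) = \left(-6\right) 17 \left(-28\right) = \left(-102\right) \left(-28\right) = 2856$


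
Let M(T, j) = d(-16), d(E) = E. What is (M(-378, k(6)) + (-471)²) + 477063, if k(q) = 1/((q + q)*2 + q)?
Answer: 698888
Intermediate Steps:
k(q) = 1/(5*q) (k(q) = 1/((2*q)*2 + q) = 1/(4*q + q) = 1/(5*q))
M(T, j) = -16
(M(-378, k(6)) + (-471)²) + 477063 = (-16 + (-471)²) + 477063 = (-16 + 221841) + 477063 = 221825 + 477063 = 698888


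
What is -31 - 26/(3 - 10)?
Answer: -191/7 ≈ -27.286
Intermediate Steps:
-31 - 26/(3 - 10) = -31 - 26/(-7) = -31 - 26*(-⅐) = -31 + 26/7 = -191/7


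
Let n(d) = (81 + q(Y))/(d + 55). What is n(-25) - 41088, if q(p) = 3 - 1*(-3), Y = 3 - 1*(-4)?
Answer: -410851/10 ≈ -41085.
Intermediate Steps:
Y = 7 (Y = 3 + 4 = 7)
q(p) = 6 (q(p) = 3 + 3 = 6)
n(d) = 87/(55 + d) (n(d) = (81 + 6)/(d + 55) = 87/(55 + d))
n(-25) - 41088 = 87/(55 - 25) - 41088 = 87/30 - 41088 = 87*(1/30) - 41088 = 29/10 - 41088 = -410851/10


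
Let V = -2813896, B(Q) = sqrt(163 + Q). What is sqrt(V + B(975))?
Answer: sqrt(-2813896 + sqrt(1138)) ≈ 1677.5*I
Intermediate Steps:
sqrt(V + B(975)) = sqrt(-2813896 + sqrt(163 + 975)) = sqrt(-2813896 + sqrt(1138))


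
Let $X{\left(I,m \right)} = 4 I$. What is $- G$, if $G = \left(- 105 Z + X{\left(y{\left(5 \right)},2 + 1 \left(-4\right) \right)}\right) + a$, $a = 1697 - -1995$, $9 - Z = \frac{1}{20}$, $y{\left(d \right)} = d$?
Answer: $- \frac{11089}{4} \approx -2772.3$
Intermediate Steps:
$Z = \frac{179}{20}$ ($Z = 9 - \frac{1}{20} = \frac{179}{20} \approx 8.95$)
$a = 3692$ ($a = 1697 + 1995 = 3692$)
$G = \frac{11089}{4}$ ($G = \left(\left(-105\right) \frac{179}{20} + 4 \cdot 5\right) + 3692 = \left(- \frac{3759}{4} + 20\right) + 3692 = - \frac{3679}{4} + 3692 = \frac{11089}{4} \approx 2772.3$)
$- G = \left(-1\right) \frac{11089}{4} = - \frac{11089}{4}$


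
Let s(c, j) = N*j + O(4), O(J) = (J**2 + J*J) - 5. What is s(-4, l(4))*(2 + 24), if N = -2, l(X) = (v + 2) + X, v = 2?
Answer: 286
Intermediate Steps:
l(X) = 4 + X (l(X) = (2 + 2) + X = 4 + X)
O(J) = -5 + 2*J**2 (O(J) = (J**2 + J**2) - 5 = 2*J**2 - 5 = -5 + 2*J**2)
s(c, j) = 27 - 2*j (s(c, j) = -2*j + (-5 + 2*4**2) = -2*j + (-5 + 2*16) = -2*j + (-5 + 32) = -2*j + 27 = 27 - 2*j)
s(-4, l(4))*(2 + 24) = (27 - 2*(4 + 4))*(2 + 24) = (27 - 2*8)*26 = (27 - 16)*26 = 11*26 = 286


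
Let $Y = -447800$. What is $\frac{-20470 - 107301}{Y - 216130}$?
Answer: $\frac{127771}{663930} \approx 0.19245$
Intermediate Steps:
$\frac{-20470 - 107301}{Y - 216130} = \frac{-20470 - 107301}{-447800 - 216130} = - \frac{127771}{-663930} = \left(-127771\right) \left(- \frac{1}{663930}\right) = \frac{127771}{663930}$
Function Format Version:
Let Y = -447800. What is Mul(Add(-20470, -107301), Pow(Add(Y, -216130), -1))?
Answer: Rational(127771, 663930) ≈ 0.19245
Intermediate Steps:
Mul(Add(-20470, -107301), Pow(Add(Y, -216130), -1)) = Mul(Add(-20470, -107301), Pow(Add(-447800, -216130), -1)) = Mul(-127771, Pow(-663930, -1)) = Mul(-127771, Rational(-1, 663930)) = Rational(127771, 663930)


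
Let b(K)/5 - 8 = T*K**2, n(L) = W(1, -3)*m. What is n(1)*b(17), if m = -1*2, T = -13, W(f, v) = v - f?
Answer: -149960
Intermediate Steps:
m = -2
n(L) = 8 (n(L) = (-3 - 1*1)*(-2) = (-3 - 1)*(-2) = -4*(-2) = 8)
b(K) = 40 - 65*K**2 (b(K) = 40 + 5*(-13*K**2) = 40 - 65*K**2)
n(1)*b(17) = 8*(40 - 65*17**2) = 8*(40 - 65*289) = 8*(40 - 18785) = 8*(-18745) = -149960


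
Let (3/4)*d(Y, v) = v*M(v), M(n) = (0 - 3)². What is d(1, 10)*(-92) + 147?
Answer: -10893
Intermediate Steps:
M(n) = 9 (M(n) = (-3)² = 9)
d(Y, v) = 12*v (d(Y, v) = 4*(v*9)/3 = 4*(9*v)/3 = 12*v)
d(1, 10)*(-92) + 147 = (12*10)*(-92) + 147 = 120*(-92) + 147 = -11040 + 147 = -10893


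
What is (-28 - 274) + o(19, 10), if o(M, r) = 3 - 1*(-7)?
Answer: -292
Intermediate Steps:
o(M, r) = 10 (o(M, r) = 3 + 7 = 10)
(-28 - 274) + o(19, 10) = (-28 - 274) + 10 = -302 + 10 = -292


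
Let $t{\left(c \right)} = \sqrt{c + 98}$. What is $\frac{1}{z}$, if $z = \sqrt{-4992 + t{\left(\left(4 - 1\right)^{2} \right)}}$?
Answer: $- \frac{i}{\sqrt{4992 - \sqrt{107}}} \approx - 0.014168 i$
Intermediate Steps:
$t{\left(c \right)} = \sqrt{98 + c}$
$z = \sqrt{-4992 + \sqrt{107}}$ ($z = \sqrt{-4992 + \sqrt{98 + \left(4 - 1\right)^{2}}} = \sqrt{-4992 + \sqrt{98 + 3^{2}}} = \sqrt{-4992 + \sqrt{98 + 9}} = \sqrt{-4992 + \sqrt{107}} \approx 70.581 i$)
$\frac{1}{z} = \frac{1}{\sqrt{-4992 + \sqrt{107}}}$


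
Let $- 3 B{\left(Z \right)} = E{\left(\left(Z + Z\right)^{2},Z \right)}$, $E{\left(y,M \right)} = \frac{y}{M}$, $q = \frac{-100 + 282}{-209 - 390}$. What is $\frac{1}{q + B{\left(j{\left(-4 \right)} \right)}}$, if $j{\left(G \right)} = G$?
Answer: $\frac{1797}{9038} \approx 0.19883$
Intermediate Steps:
$q = - \frac{182}{599}$ ($q = \frac{182}{-599} = 182 \left(- \frac{1}{599}\right) = - \frac{182}{599} \approx -0.30384$)
$B{\left(Z \right)} = - \frac{4 Z}{3}$ ($B{\left(Z \right)} = - \frac{\left(Z + Z\right)^{2} \frac{1}{Z}}{3} = - \frac{\left(2 Z\right)^{2} \frac{1}{Z}}{3} = - \frac{4 Z^{2} \frac{1}{Z}}{3} = - \frac{4 Z}{3}$)
$\frac{1}{q + B{\left(j{\left(-4 \right)} \right)}} = \frac{1}{- \frac{182}{599} - - \frac{16}{3}} = \frac{1}{- \frac{182}{599} + \frac{16}{3}} = \frac{1}{\frac{9038}{1797}} = \frac{1797}{9038}$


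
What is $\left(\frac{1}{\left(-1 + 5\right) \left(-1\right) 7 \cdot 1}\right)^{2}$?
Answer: $\frac{1}{784} \approx 0.0012755$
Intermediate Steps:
$\left(\frac{1}{\left(-1 + 5\right) \left(-1\right) 7 \cdot 1}\right)^{2} = \left(\frac{1}{4 \left(-1\right) 7 \cdot 1}\right)^{2} = \left(\frac{1}{\left(-4\right) 7 \cdot 1}\right)^{2} = \left(\frac{1}{\left(-28\right) 1}\right)^{2} = \left(\frac{1}{-28}\right)^{2} = \left(- \frac{1}{28}\right)^{2} = \frac{1}{784}$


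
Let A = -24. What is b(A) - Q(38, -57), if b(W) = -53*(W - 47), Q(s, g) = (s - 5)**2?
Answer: 2674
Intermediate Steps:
Q(s, g) = (-5 + s)**2
b(W) = 2491 - 53*W (b(W) = -53*(-47 + W) = 2491 - 53*W)
b(A) - Q(38, -57) = (2491 - 53*(-24)) - (-5 + 38)**2 = (2491 + 1272) - 1*33**2 = 3763 - 1*1089 = 3763 - 1089 = 2674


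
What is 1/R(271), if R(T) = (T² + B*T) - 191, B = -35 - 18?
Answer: 1/58887 ≈ 1.6982e-5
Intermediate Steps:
B = -53
R(T) = -191 + T² - 53*T (R(T) = (T² - 53*T) - 191 = -191 + T² - 53*T)
1/R(271) = 1/(-191 + 271² - 53*271) = 1/(-191 + 73441 - 14363) = 1/58887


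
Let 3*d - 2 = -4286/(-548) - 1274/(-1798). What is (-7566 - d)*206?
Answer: -576151233385/369489 ≈ -1.5593e+6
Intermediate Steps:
d = 2593747/738978 (d = ⅔ + (-4286/(-548) - 1274/(-1798))/3 = ⅔ + (-4286*(-1/548) - 1274*(-1/1798))/3 = ⅔ + (2143/274 + 637/899)/3 = ⅔ + (⅓)*(2101095/246326) = ⅔ + 700365/246326 = 2593747/738978 ≈ 3.5099)
(-7566 - d)*206 = (-7566 - 1*2593747/738978)*206 = (-7566 - 2593747/738978)*206 = -5593701295/738978*206 = -576151233385/369489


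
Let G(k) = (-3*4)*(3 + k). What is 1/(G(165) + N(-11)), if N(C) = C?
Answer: -1/2027 ≈ -0.00049334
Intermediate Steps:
G(k) = -36 - 12*k (G(k) = -12*(3 + k) = -36 - 12*k)
1/(G(165) + N(-11)) = 1/((-36 - 12*165) - 11) = 1/((-36 - 1980) - 11) = 1/(-2016 - 11) = 1/(-2027) = -1/2027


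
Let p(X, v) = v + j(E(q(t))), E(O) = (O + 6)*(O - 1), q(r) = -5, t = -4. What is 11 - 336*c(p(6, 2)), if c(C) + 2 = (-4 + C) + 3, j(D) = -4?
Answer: 1691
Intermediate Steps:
E(O) = (-1 + O)*(6 + O) (E(O) = (6 + O)*(-1 + O) = (-1 + O)*(6 + O))
p(X, v) = -4 + v (p(X, v) = v - 4 = -4 + v)
c(C) = -3 + C (c(C) = -2 + ((-4 + C) + 3) = -2 + (-1 + C) = -3 + C)
11 - 336*c(p(6, 2)) = 11 - 336*(-3 + (-4 + 2)) = 11 - 336*(-3 - 2) = 11 - 336*(-5) = 11 + 1680 = 1691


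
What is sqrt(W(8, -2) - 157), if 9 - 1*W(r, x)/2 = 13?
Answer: I*sqrt(165) ≈ 12.845*I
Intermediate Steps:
W(r, x) = -8 (W(r, x) = 18 - 2*13 = 18 - 26 = -8)
sqrt(W(8, -2) - 157) = sqrt(-8 - 157) = sqrt(-165) = I*sqrt(165)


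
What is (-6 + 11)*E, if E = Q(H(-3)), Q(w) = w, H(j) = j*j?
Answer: 45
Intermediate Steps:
H(j) = j²
E = 9 (E = (-3)² = 9)
(-6 + 11)*E = (-6 + 11)*9 = 5*9 = 45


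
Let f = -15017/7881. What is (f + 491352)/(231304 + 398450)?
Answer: 3872330095/4963091274 ≈ 0.78023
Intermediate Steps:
f = -15017/7881 (f = -15017*1/7881 = -15017/7881 ≈ -1.9055)
(f + 491352)/(231304 + 398450) = (-15017/7881 + 491352)/(231304 + 398450) = (3872330095/7881)/629754 = (3872330095/7881)*(1/629754) = 3872330095/4963091274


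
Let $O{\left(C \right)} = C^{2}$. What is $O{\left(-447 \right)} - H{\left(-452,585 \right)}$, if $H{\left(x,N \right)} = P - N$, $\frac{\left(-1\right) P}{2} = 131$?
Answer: $200656$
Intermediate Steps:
$P = -262$ ($P = \left(-2\right) 131 = -262$)
$H{\left(x,N \right)} = -262 - N$
$O{\left(-447 \right)} - H{\left(-452,585 \right)} = \left(-447\right)^{2} - \left(-262 - 585\right) = 199809 - \left(-262 - 585\right) = 199809 - -847 = 199809 + 847 = 200656$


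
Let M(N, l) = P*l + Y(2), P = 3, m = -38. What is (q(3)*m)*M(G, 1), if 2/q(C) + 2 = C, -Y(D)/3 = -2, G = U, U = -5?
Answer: -684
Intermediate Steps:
G = -5
Y(D) = 6 (Y(D) = -3*(-2) = 6)
q(C) = 2/(-2 + C)
M(N, l) = 6 + 3*l (M(N, l) = 3*l + 6 = 6 + 3*l)
(q(3)*m)*M(G, 1) = ((2/(-2 + 3))*(-38))*(6 + 3*1) = ((2/1)*(-38))*(6 + 3) = ((2*1)*(-38))*9 = (2*(-38))*9 = -76*9 = -684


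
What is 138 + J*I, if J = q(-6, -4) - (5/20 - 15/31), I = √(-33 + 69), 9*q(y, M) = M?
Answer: 25433/186 ≈ 136.74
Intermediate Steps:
q(y, M) = M/9
I = 6 (I = √36 = 6)
J = -235/1116 (J = (⅑)*(-4) - (5/20 - 15/31) = -4/9 - (5*(1/20) - 15*1/31) = -4/9 - (¼ - 15/31) = -4/9 - 1*(-29/124) = -4/9 + 29/124 = -235/1116 ≈ -0.21057)
138 + J*I = 138 - 235/1116*6 = 138 - 235/186 = 25433/186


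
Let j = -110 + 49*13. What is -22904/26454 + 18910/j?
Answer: 7873786/224859 ≈ 35.017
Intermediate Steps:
j = 527 (j = -110 + 637 = 527)
-22904/26454 + 18910/j = -22904/26454 + 18910/527 = -22904*1/26454 + 18910*(1/527) = -11452/13227 + 610/17 = 7873786/224859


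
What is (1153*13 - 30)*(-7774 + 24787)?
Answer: 254497467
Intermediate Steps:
(1153*13 - 30)*(-7774 + 24787) = (14989 - 30)*17013 = 14959*17013 = 254497467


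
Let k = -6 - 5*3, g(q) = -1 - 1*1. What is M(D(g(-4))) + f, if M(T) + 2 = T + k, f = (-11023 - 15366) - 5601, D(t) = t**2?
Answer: -32009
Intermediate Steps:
g(q) = -2 (g(q) = -1 - 1 = -2)
k = -21 (k = -6 - 15 = -21)
f = -31990 (f = -26389 - 5601 = -31990)
M(T) = -23 + T (M(T) = -2 + (T - 21) = -2 + (-21 + T) = -23 + T)
M(D(g(-4))) + f = (-23 + (-2)**2) - 31990 = (-23 + 4) - 31990 = -19 - 31990 = -32009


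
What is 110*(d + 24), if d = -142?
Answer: -12980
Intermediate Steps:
110*(d + 24) = 110*(-142 + 24) = 110*(-118) = -12980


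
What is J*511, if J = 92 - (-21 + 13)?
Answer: 51100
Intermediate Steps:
J = 100 (J = 92 - 1*(-8) = 92 + 8 = 100)
J*511 = 100*511 = 51100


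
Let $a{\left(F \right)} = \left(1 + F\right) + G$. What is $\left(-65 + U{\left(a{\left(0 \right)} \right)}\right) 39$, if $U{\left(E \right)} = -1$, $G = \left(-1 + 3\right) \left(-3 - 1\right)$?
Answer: $-2574$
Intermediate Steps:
$G = -8$ ($G = 2 \left(-4\right) = -8$)
$a{\left(F \right)} = -7 + F$ ($a{\left(F \right)} = \left(1 + F\right) - 8 = -7 + F$)
$\left(-65 + U{\left(a{\left(0 \right)} \right)}\right) 39 = \left(-65 - 1\right) 39 = \left(-66\right) 39 = -2574$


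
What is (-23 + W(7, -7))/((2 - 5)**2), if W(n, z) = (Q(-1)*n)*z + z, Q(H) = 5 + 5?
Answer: -520/9 ≈ -57.778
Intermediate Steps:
Q(H) = 10
W(n, z) = z + 10*n*z (W(n, z) = (10*n)*z + z = 10*n*z + z = z + 10*n*z)
(-23 + W(7, -7))/((2 - 5)**2) = (-23 - 7*(1 + 10*7))/((2 - 5)**2) = (-23 - 7*(1 + 70))/((-3)**2) = (-23 - 7*71)/9 = (-23 - 497)*(1/9) = -520*1/9 = -520/9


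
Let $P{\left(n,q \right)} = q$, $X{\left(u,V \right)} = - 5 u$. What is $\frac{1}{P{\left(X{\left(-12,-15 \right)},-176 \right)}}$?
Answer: $- \frac{1}{176} \approx -0.0056818$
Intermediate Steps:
$\frac{1}{P{\left(X{\left(-12,-15 \right)},-176 \right)}} = \frac{1}{-176} = - \frac{1}{176}$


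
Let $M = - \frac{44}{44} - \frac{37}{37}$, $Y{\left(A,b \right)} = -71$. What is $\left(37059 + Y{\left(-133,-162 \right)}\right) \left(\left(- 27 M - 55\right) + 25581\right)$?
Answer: $946153040$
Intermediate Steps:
$M = -2$ ($M = \left(-44\right) \frac{1}{44} - 1 = -1 - 1 = -2$)
$\left(37059 + Y{\left(-133,-162 \right)}\right) \left(\left(- 27 M - 55\right) + 25581\right) = \left(37059 - 71\right) \left(\left(\left(-27\right) \left(-2\right) - 55\right) + 25581\right) = 36988 \left(\left(54 - 55\right) + 25581\right) = 36988 \left(-1 + 25581\right) = 36988 \cdot 25580 = 946153040$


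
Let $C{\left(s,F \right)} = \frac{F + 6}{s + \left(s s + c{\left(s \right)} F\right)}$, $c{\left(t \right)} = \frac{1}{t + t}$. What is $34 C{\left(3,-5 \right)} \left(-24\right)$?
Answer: $- \frac{4896}{67} \approx -73.075$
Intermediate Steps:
$c{\left(t \right)} = \frac{1}{2 t}$
$C{\left(s,F \right)} = \frac{6 + F}{s + s^{2} + \frac{F}{2 s}}$ ($C{\left(s,F \right)} = \frac{F + 6}{s + \left(s s + \frac{1}{2 s} F\right)} = \frac{6 + F}{s + \left(s^{2} + \frac{F}{2 s}\right)} = \frac{6 + F}{s + s^{2} + \frac{F}{2 s}}$)
$34 C{\left(3,-5 \right)} \left(-24\right) = 34 \cdot 2 \cdot 3 \frac{1}{-5 + 2 \cdot 3^{2} \left(1 + 3\right)} \left(6 - 5\right) \left(-24\right) = 34 \cdot 2 \cdot 3 \frac{1}{-5 + 2 \cdot 9 \cdot 4} \cdot 1 \left(-24\right) = 34 \cdot 2 \cdot 3 \frac{1}{-5 + 72} \cdot 1 \left(-24\right) = 34 \cdot 2 \cdot 3 \cdot \frac{1}{67} \cdot 1 \left(-24\right) = 34 \cdot \frac{6}{67} \left(-24\right) = \frac{204}{67} \left(-24\right) = - \frac{4896}{67}$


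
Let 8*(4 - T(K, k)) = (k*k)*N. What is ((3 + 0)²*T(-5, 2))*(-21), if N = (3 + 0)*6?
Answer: 945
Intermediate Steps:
N = 18 (N = 3*6 = 18)
T(K, k) = 4 - 9*k²/4 (T(K, k) = 4 - k*k*18/8 = 4 - k²*18/8 = 4 - 9*k²/4)
((3 + 0)²*T(-5, 2))*(-21) = ((3 + 0)²*(4 - 9/4*2²))*(-21) = (3²*(4 - 9/4*4))*(-21) = (9*(4 - 9))*(-21) = (9*(-5))*(-21) = -45*(-21) = 945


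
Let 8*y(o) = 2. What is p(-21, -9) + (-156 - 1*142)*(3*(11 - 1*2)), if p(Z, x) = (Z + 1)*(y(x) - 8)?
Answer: -7891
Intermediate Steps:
y(o) = ¼ (y(o) = (⅛)*2 = ¼)
p(Z, x) = -31/4 - 31*Z/4 (p(Z, x) = (Z + 1)*(¼ - 8) = (1 + Z)*(-31/4) = -31/4 - 31*Z/4)
p(-21, -9) + (-156 - 1*142)*(3*(11 - 1*2)) = (-31/4 - 31/4*(-21)) + (-156 - 1*142)*(3*(11 - 1*2)) = (-31/4 + 651/4) + (-156 - 142)*(3*(11 - 2)) = 155 - 894*9 = 155 - 298*27 = 155 - 8046 = -7891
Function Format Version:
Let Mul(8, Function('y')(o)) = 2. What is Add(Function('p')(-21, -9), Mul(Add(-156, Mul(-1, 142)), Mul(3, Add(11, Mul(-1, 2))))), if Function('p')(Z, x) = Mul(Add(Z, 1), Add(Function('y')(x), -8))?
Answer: -7891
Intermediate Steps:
Function('y')(o) = Rational(1, 4) (Function('y')(o) = Mul(Rational(1, 8), 2) = Rational(1, 4))
Function('p')(Z, x) = Add(Rational(-31, 4), Mul(Rational(-31, 4), Z)) (Function('p')(Z, x) = Mul(Add(Z, 1), Add(Rational(1, 4), -8)) = Mul(Add(1, Z), Rational(-31, 4)) = Add(Rational(-31, 4), Mul(Rational(-31, 4), Z)))
Add(Function('p')(-21, -9), Mul(Add(-156, Mul(-1, 142)), Mul(3, Add(11, Mul(-1, 2))))) = Add(Add(Rational(-31, 4), Mul(Rational(-31, 4), -21)), Mul(Add(-156, Mul(-1, 142)), Mul(3, Add(11, Mul(-1, 2))))) = Add(Add(Rational(-31, 4), Rational(651, 4)), Mul(Add(-156, -142), Mul(3, Add(11, -2)))) = Add(155, Mul(-298, Mul(3, 9))) = Add(155, Mul(-298, 27)) = Add(155, -8046) = -7891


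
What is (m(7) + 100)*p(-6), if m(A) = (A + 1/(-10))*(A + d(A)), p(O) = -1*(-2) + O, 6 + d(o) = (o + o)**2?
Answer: -29186/5 ≈ -5837.2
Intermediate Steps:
d(o) = -6 + 4*o**2 (d(o) = -6 + (o + o)**2 = -6 + (2*o)**2 = -6 + 4*o**2)
p(O) = 2 + O
m(A) = (-1/10 + A)*(-6 + A + 4*A**2) (m(A) = (A + 1/(-10))*(A + (-6 + 4*A**2)) = (A - 1/10)*(-6 + A + 4*A**2) = (-1/10 + A)*(-6 + A + 4*A**2))
(m(7) + 100)*p(-6) = ((3/5 + 4*7**3 - 61/10*7 + (3/5)*7**2) + 100)*(2 - 6) = ((3/5 + 4*343 - 427/10 + (3/5)*49) + 100)*(-4) = ((3/5 + 1372 - 427/10 + 147/5) + 100)*(-4) = (13593/10 + 100)*(-4) = (14593/10)*(-4) = -29186/5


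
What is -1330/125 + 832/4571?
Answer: -1195086/114275 ≈ -10.458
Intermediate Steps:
-1330/125 + 832/4571 = -1330*1/125 + 832*(1/4571) = -266/25 + 832/4571 = -1195086/114275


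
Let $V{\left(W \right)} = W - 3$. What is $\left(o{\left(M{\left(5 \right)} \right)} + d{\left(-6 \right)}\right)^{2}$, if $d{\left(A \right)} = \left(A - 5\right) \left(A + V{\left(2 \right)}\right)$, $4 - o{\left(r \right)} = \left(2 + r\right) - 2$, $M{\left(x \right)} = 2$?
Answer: $6241$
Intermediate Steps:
$V{\left(W \right)} = -3 + W$
$o{\left(r \right)} = 4 - r$ ($o{\left(r \right)} = 4 - \left(\left(2 + r\right) - 2\right) = 4 - r$)
$d{\left(A \right)} = \left(-1 + A\right) \left(-5 + A\right)$ ($d{\left(A \right)} = \left(A - 5\right) \left(A + \left(-3 + 2\right)\right) = \left(-5 + A\right) \left(A - 1\right) = \left(-5 + A\right) \left(-1 + A\right) = \left(-1 + A\right) \left(-5 + A\right)$)
$\left(o{\left(M{\left(5 \right)} \right)} + d{\left(-6 \right)}\right)^{2} = \left(\left(4 - 2\right) + \left(5 + \left(-6\right)^{2} - -36\right)\right)^{2} = \left(\left(4 - 2\right) + \left(5 + 36 + 36\right)\right)^{2} = \left(2 + 77\right)^{2} = 79^{2} = 6241$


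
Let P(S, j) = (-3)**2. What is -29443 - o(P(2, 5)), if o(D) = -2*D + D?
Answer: -29434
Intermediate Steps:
P(S, j) = 9
o(D) = -D
-29443 - o(P(2, 5)) = -29443 - (-1)*9 = -29443 - 1*(-9) = -29443 + 9 = -29434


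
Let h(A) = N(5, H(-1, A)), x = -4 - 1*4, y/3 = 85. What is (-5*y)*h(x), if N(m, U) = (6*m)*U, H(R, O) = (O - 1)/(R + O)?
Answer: -38250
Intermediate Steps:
y = 255 (y = 3*85 = 255)
H(R, O) = (-1 + O)/(O + R)
N(m, U) = 6*U*m
x = -8 (x = -4 - 4 = -8)
h(A) = 30 (h(A) = 6*((-1 + A)/(A - 1))*5 = 6*((-1 + A)/(-1 + A))*5 = 6*1*5 = 30)
(-5*y)*h(x) = -5*255*30 = -1275*30 = -38250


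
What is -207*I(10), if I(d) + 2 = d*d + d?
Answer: -22356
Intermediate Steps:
I(d) = -2 + d + d² (I(d) = -2 + (d*d + d) = -2 + (d² + d) = -2 + (d + d²) = -2 + d + d²)
-207*I(10) = -207*(-2 + 10 + 10²) = -207*(-2 + 10 + 100) = -207*108 = -22356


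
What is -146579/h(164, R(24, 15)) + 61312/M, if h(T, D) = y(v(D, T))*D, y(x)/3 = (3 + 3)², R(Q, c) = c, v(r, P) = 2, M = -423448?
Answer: -7770988729/85748220 ≈ -90.626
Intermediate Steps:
y(x) = 108 (y(x) = 3*(3 + 3)² = 3*6² = 3*36 = 108)
h(T, D) = 108*D
-146579/h(164, R(24, 15)) + 61312/M = -146579/(108*15) + 61312/(-423448) = -146579/1620 + 61312*(-1/423448) = -146579*1/1620 - 7664/52931 = -146579/1620 - 7664/52931 = -7770988729/85748220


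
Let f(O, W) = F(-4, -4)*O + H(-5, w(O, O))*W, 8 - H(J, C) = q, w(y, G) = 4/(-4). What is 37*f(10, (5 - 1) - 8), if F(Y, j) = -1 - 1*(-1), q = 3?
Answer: -740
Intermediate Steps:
w(y, G) = -1 (w(y, G) = 4*(-1/4) = -1)
H(J, C) = 5 (H(J, C) = 8 - 1*3 = 8 - 3 = 5)
F(Y, j) = 0 (F(Y, j) = -1 + 1 = 0)
f(O, W) = 5*W (f(O, W) = 0*O + 5*W = 0 + 5*W = 5*W)
37*f(10, (5 - 1) - 8) = 37*(5*((5 - 1) - 8)) = 37*(5*(4 - 8)) = 37*(5*(-4)) = 37*(-20) = -740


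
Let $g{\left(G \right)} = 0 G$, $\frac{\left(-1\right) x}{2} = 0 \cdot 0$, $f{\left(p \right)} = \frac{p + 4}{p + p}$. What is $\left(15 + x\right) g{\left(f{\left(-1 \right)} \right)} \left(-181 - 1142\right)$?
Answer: $0$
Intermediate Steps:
$f{\left(p \right)} = \frac{4 + p}{2 p}$
$x = 0$ ($x = - 2 \cdot 0 \cdot 0 = \left(-2\right) 0 = 0$)
$g{\left(G \right)} = 0$
$\left(15 + x\right) g{\left(f{\left(-1 \right)} \right)} \left(-181 - 1142\right) = \left(15 + 0\right) 0 \left(-181 - 1142\right) = 15 \cdot 0 \left(-1323\right) = 0 \left(-1323\right) = 0$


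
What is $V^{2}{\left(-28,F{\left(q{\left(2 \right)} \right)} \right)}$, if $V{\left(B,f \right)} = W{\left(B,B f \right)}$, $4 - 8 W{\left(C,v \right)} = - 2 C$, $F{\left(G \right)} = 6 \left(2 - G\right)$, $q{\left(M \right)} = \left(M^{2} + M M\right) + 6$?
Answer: $\frac{169}{4} \approx 42.25$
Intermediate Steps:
$q{\left(M \right)} = 6 + 2 M^{2}$ ($q{\left(M \right)} = \left(M^{2} + M^{2}\right) + 6 = 2 M^{2} + 6 = 6 + 2 M^{2}$)
$F{\left(G \right)} = 12 - 6 G$
$W{\left(C,v \right)} = \frac{1}{2} + \frac{C}{4}$ ($W{\left(C,v \right)} = \frac{1}{2} - \frac{\left(-2\right) C}{8} = \frac{1}{2} + \frac{C}{4}$)
$V{\left(B,f \right)} = \frac{1}{2} + \frac{B}{4}$
$V^{2}{\left(-28,F{\left(q{\left(2 \right)} \right)} \right)} = \left(\frac{1}{2} + \frac{1}{4} \left(-28\right)\right)^{2} = \left(\frac{1}{2} - 7\right)^{2} = \left(- \frac{13}{2}\right)^{2} = \frac{169}{4}$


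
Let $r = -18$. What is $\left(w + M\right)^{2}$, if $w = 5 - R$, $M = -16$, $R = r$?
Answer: $49$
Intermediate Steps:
$R = -18$
$w = 23$ ($w = 5 - -18 = 5 + 18 = 23$)
$\left(w + M\right)^{2} = \left(23 - 16\right)^{2} = 7^{2} = 49$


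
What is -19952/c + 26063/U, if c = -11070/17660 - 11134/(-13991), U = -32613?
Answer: -16077539360215297/136146458091 ≈ -1.1809e+5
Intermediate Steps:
c = 4174607/24708106 (c = -11070*1/17660 - 11134*(-1/13991) = -1107/1766 + 11134/13991 = 4174607/24708106 ≈ 0.16896)
-19952/c + 26063/U = -19952/4174607/24708106 + 26063/(-32613) = -19952*24708106/4174607 + 26063*(-1/32613) = -492976130912/4174607 - 26063/32613 = -16077539360215297/136146458091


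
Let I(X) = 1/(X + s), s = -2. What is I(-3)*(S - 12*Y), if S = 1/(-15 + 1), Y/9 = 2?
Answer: 605/14 ≈ 43.214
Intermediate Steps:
Y = 18 (Y = 9*2 = 18)
S = -1/14 (S = 1/(-14) = -1/14 ≈ -0.071429)
I(X) = 1/(-2 + X) (I(X) = 1/(X - 2) = 1/(-2 + X))
I(-3)*(S - 12*Y) = (-1/14 - 12*18)/(-2 - 3) = (-1/14 - 216)/(-5) = -⅕*(-3025/14) = 605/14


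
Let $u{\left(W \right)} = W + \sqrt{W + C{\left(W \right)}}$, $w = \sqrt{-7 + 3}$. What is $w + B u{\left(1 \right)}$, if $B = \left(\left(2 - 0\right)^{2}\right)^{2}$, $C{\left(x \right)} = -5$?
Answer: $16 + 34 i \approx 16.0 + 34.0 i$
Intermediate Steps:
$w = 2 i$ ($w = \sqrt{-4} = 2 i \approx 2.0 i$)
$B = 16$ ($B = \left(\left(2 + 0\right)^{2}\right)^{2} = \left(2^{2}\right)^{2} = 4^{2} = 16$)
$u{\left(W \right)} = W + \sqrt{-5 + W}$ ($u{\left(W \right)} = W + \sqrt{W - 5} = W + \sqrt{-5 + W}$)
$w + B u{\left(1 \right)} = 2 i + 16 \left(1 + \sqrt{-5 + 1}\right) = 2 i + 16 \left(1 + \sqrt{-4}\right) = 2 i + 16 \left(1 + 2 i\right) = 2 i + \left(16 + 32 i\right) = 16 + 34 i$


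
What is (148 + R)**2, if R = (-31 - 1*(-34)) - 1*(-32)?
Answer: 33489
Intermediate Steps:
R = 35 (R = (-31 + 34) + 32 = 3 + 32 = 35)
(148 + R)**2 = (148 + 35)**2 = 183**2 = 33489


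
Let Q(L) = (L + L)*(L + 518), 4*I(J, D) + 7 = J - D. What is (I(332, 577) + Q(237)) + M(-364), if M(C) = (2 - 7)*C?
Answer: 359627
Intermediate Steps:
I(J, D) = -7/4 - D/4 + J/4 (I(J, D) = -7/4 + (J - D)/4 = -7/4 + (-D/4 + J/4) = -7/4 - D/4 + J/4)
Q(L) = 2*L*(518 + L) (Q(L) = (2*L)*(518 + L) = 2*L*(518 + L))
M(C) = -5*C
(I(332, 577) + Q(237)) + M(-364) = ((-7/4 - ¼*577 + (¼)*332) + 2*237*(518 + 237)) - 5*(-364) = ((-7/4 - 577/4 + 83) + 2*237*755) + 1820 = (-63 + 357870) + 1820 = 357807 + 1820 = 359627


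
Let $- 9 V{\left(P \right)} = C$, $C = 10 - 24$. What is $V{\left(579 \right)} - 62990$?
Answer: $- \frac{566896}{9} \approx -62988.0$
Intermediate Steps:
$C = -14$ ($C = 10 - 24 = -14$)
$V{\left(P \right)} = \frac{14}{9}$ ($V{\left(P \right)} = \left(- \frac{1}{9}\right) \left(-14\right) = \frac{14}{9}$)
$V{\left(579 \right)} - 62990 = \frac{14}{9} - 62990 = - \frac{566896}{9}$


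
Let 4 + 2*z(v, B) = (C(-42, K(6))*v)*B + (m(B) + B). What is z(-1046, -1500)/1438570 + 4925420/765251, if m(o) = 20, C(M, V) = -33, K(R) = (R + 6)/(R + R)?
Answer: -6363103440171/550433565535 ≈ -11.560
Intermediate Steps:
K(R) = (6 + R)/(2*R) (K(R) = (6 + R)/((2*R)) = (6 + R)*(1/(2*R)) = (6 + R)/(2*R))
z(v, B) = 8 + B/2 - 33*B*v/2 (z(v, B) = -2 + ((-33*v)*B + (20 + B))/2 = -2 + (-33*B*v + (20 + B))/2 = -2 + (20 + B - 33*B*v)/2 = -2 + (10 + B/2 - 33*B*v/2) = 8 + B/2 - 33*B*v/2)
z(-1046, -1500)/1438570 + 4925420/765251 = (8 + (½)*(-1500) - 33/2*(-1500)*(-1046))/1438570 + 4925420/765251 = (8 - 750 - 25888500)*(1/1438570) + 4925420*(1/765251) = -25889242*1/1438570 + 4925420/765251 = -12944621/719285 + 4925420/765251 = -6363103440171/550433565535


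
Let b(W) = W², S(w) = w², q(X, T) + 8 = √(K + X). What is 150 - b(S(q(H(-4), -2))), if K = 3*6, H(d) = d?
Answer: -9518 + 2496*√14 ≈ -178.82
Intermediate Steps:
K = 18
q(X, T) = -8 + √(18 + X)
150 - b(S(q(H(-4), -2))) = 150 - ((-8 + √(18 - 4))²)² = 150 - ((-8 + √14)²)² = 150 - (-8 + √14)⁴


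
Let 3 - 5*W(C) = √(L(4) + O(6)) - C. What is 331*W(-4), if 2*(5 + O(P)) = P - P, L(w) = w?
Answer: -331/5 - 331*I/5 ≈ -66.2 - 66.2*I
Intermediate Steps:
O(P) = -5 (O(P) = -5 + (P - P)/2 = -5 + (½)*0 = -5 + 0 = -5)
W(C) = ⅗ - I/5 + C/5 (W(C) = ⅗ - (√(4 - 5) - C)/5 = ⅗ - (√(-1) - C)/5 = ⅗ - (I - C)/5 = ⅗ + (-I/5 + C/5) = ⅗ - I/5 + C/5)
331*W(-4) = 331*(⅗ - I/5 + (⅕)*(-4)) = 331*(⅗ - I/5 - ⅘) = 331*(-⅕ - I/5) = -331/5 - 331*I/5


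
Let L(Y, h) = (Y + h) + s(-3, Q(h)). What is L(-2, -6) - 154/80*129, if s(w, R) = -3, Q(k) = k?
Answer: -10373/40 ≈ -259.33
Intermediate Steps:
L(Y, h) = -3 + Y + h (L(Y, h) = (Y + h) - 3 = -3 + Y + h)
L(-2, -6) - 154/80*129 = (-3 - 2 - 6) - 154/80*129 = -11 - 154*1/80*129 = -11 - 77/40*129 = -11 - 9933/40 = -10373/40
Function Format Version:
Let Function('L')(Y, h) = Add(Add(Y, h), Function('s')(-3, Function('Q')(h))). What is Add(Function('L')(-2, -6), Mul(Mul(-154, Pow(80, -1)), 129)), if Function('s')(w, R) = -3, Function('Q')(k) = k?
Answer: Rational(-10373, 40) ≈ -259.33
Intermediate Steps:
Function('L')(Y, h) = Add(-3, Y, h) (Function('L')(Y, h) = Add(Add(Y, h), -3) = Add(-3, Y, h))
Add(Function('L')(-2, -6), Mul(Mul(-154, Pow(80, -1)), 129)) = Add(Add(-3, -2, -6), Mul(Mul(-154, Pow(80, -1)), 129)) = Add(-11, Mul(Mul(-154, Rational(1, 80)), 129)) = Add(-11, Mul(Rational(-77, 40), 129)) = Add(-11, Rational(-9933, 40)) = Rational(-10373, 40)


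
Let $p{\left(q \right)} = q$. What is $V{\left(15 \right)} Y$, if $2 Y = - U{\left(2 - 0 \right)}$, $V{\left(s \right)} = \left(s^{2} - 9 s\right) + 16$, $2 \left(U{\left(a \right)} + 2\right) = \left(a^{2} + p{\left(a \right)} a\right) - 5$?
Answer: $\frac{53}{2} \approx 26.5$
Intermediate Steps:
$U{\left(a \right)} = - \frac{9}{2} + a^{2}$ ($U{\left(a \right)} = -2 + \frac{\left(a^{2} + a a\right) - 5}{2} = -2 + \frac{\left(a^{2} + a^{2}\right) - 5}{2} = -2 + \frac{2 a^{2} - 5}{2} = -2 + \frac{-5 + 2 a^{2}}{2} = -2 + \left(- \frac{5}{2} + a^{2}\right) = - \frac{9}{2} + a^{2}$)
$V{\left(s \right)} = 16 + s^{2} - 9 s$
$Y = \frac{1}{4}$ ($Y = \frac{\left(-1\right) \left(- \frac{9}{2} + \left(2 - 0\right)^{2}\right)}{2} = \frac{\left(-1\right) \left(- \frac{9}{2} + \left(2 + 0\right)^{2}\right)}{2} = \frac{\left(-1\right) \left(- \frac{9}{2} + 2^{2}\right)}{2} = \frac{\left(-1\right) \left(- \frac{9}{2} + 4\right)}{2} = \frac{\left(-1\right) \left(- \frac{1}{2}\right)}{2} = \frac{1}{2} \cdot \frac{1}{2} = \frac{1}{4} \approx 0.25$)
$V{\left(15 \right)} Y = \left(16 + 15^{2} - 135\right) \frac{1}{4} = \left(16 + 225 - 135\right) \frac{1}{4} = 106 \cdot \frac{1}{4} = \frac{53}{2}$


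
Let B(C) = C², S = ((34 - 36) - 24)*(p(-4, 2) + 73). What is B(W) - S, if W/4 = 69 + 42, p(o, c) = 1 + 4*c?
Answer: 199268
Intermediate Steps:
W = 444 (W = 4*(69 + 42) = 4*111 = 444)
S = -2132 (S = ((34 - 36) - 24)*((1 + 4*2) + 73) = (-2 - 24)*((1 + 8) + 73) = -26*(9 + 73) = -26*82 = -2132)
B(W) - S = 444² - 1*(-2132) = 197136 + 2132 = 199268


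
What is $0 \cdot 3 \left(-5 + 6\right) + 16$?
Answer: $16$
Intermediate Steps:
$0 \cdot 3 \left(-5 + 6\right) + 16 = 0 \cdot 1 + 16 = 0 + 16 = 16$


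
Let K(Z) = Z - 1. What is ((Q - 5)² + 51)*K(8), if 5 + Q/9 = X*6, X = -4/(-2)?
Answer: 23905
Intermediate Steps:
K(Z) = -1 + Z
X = 2 (X = -4*(-½) = 2)
Q = 63 (Q = -45 + 9*(2*6) = -45 + 9*12 = -45 + 108 = 63)
((Q - 5)² + 51)*K(8) = ((63 - 5)² + 51)*(-1 + 8) = (58² + 51)*7 = (3364 + 51)*7 = 3415*7 = 23905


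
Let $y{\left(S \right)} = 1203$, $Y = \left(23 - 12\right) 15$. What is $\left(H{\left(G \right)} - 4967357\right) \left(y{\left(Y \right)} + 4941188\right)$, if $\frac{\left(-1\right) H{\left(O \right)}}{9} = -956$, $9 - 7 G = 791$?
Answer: $-24508096198423$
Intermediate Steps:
$G = - \frac{782}{7}$ ($G = \frac{9}{7} - 113 = - \frac{782}{7} \approx -111.71$)
$Y = 165$ ($Y = 11 \cdot 15 = 165$)
$H{\left(O \right)} = 8604$ ($H{\left(O \right)} = \left(-9\right) \left(-956\right) = 8604$)
$\left(H{\left(G \right)} - 4967357\right) \left(y{\left(Y \right)} + 4941188\right) = \left(8604 - 4967357\right) \left(1203 + 4941188\right) = \left(-4958753\right) 4942391 = -24508096198423$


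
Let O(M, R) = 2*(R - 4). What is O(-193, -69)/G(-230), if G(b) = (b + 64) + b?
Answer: 73/198 ≈ 0.36869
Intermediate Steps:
O(M, R) = -8 + 2*R (O(M, R) = 2*(-4 + R) = -8 + 2*R)
G(b) = 64 + 2*b (G(b) = (64 + b) + b = 64 + 2*b)
O(-193, -69)/G(-230) = (-8 + 2*(-69))/(64 + 2*(-230)) = (-8 - 138)/(64 - 460) = -146/(-396) = -146*(-1/396) = 73/198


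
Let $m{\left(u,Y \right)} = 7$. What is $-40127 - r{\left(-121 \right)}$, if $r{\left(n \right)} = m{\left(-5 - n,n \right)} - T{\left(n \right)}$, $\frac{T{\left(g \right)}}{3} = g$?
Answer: $-40497$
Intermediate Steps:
$T{\left(g \right)} = 3 g$
$r{\left(n \right)} = 7 - 3 n$
$-40127 - r{\left(-121 \right)} = -40127 - \left(7 - -363\right) = -40127 - \left(7 + 363\right) = -40127 - 370 = -40497$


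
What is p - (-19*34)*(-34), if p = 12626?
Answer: -9338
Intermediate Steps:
p - (-19*34)*(-34) = 12626 - (-19*34)*(-34) = 12626 - (-646)*(-34) = 12626 - 1*21964 = 12626 - 21964 = -9338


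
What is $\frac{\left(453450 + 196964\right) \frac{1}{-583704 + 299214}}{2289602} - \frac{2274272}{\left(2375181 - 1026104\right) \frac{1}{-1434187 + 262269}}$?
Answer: $\frac{868033796851114930083101}{439373382526619730} \approx 1.9756 \cdot 10^{6}$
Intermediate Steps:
$\frac{\left(453450 + 196964\right) \frac{1}{-583704 + 299214}}{2289602} - \frac{2274272}{\left(2375181 - 1026104\right) \frac{1}{-1434187 + 262269}} = \frac{650414}{-284490} \cdot \frac{1}{2289602} - \frac{2274272}{1349077 \frac{1}{-1171918}} = 650414 \left(- \frac{1}{284490}\right) \frac{1}{2289602} - \frac{2274272}{1349077 \left(- \frac{1}{1171918}\right)} = \left(- \frac{325207}{142245}\right) \frac{1}{2289602} - \frac{2274272}{- \frac{1349077}{1171918}} = - \frac{325207}{325684436490} - - \frac{2665260293696}{1349077} = - \frac{325207}{325684436490} + \frac{2665260293696}{1349077} = \frac{868033796851114930083101}{439373382526619730}$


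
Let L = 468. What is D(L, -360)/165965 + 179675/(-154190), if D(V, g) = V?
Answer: -5949520091/5118028670 ≈ -1.1625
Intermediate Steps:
D(L, -360)/165965 + 179675/(-154190) = 468/165965 + 179675/(-154190) = 468*(1/165965) + 179675*(-1/154190) = 468/165965 - 35935/30838 = -5949520091/5118028670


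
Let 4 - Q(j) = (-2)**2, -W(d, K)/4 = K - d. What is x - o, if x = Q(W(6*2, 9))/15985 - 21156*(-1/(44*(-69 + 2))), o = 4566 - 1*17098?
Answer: 9230795/737 ≈ 12525.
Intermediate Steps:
W(d, K) = -4*K + 4*d (W(d, K) = -4*(K - d) = -4*K + 4*d)
Q(j) = 0 (Q(j) = 4 - 1*(-2)**2 = 4 - 1*4 = 4 - 4 = 0)
o = -12532 (o = 4566 - 17098 = -12532)
x = -5289/737 (x = 0/15985 - 21156*(-1/(44*(-69 + 2))) = 0*(1/15985) - 21156/((-44*(-67))) = 0 - 21156/2948 = 0 - 21156*1/2948 = 0 - 5289/737 = -5289/737 ≈ -7.1764)
x - o = -5289/737 - 1*(-12532) = -5289/737 + 12532 = 9230795/737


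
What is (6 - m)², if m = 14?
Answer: 64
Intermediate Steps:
(6 - m)² = (6 - 1*14)² = (6 - 14)² = (-8)² = 64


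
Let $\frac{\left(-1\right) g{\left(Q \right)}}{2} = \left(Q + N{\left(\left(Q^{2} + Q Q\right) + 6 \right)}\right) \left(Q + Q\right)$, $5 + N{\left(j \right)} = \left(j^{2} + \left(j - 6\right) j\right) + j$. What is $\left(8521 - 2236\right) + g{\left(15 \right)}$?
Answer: $-24809835$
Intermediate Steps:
$N{\left(j \right)} = -5 + j + j^{2} + j \left(-6 + j\right)$ ($N{\left(j \right)} = -5 + \left(\left(j^{2} + \left(j - 6\right) j\right) + j\right) = -5 + \left(\left(j^{2} + \left(-6 + j\right) j\right) + j\right) = -5 + \left(\left(j^{2} + j \left(-6 + j\right)\right) + j\right) = -5 + \left(j + j^{2} + j \left(-6 + j\right)\right) = -5 + j + j^{2} + j \left(-6 + j\right)$)
$g{\left(Q \right)} = - 4 Q \left(-35 + Q - 10 Q^{2} + 2 \left(6 + 2 Q^{2}\right)^{2}\right)$ ($g{\left(Q \right)} = - 2 \left(Q - \left(5 - 2 \left(\left(Q^{2} + Q Q\right) + 6\right)^{2} + 5 \left(\left(Q^{2} + Q Q\right) + 6\right)\right)\right) \left(Q + Q\right) = - 2 \left(Q - \left(5 - 2 \left(\left(Q^{2} + Q^{2}\right) + 6\right)^{2} + 5 \left(\left(Q^{2} + Q^{2}\right) + 6\right)\right)\right) 2 Q = - 2 \left(Q - \left(5 - 2 \left(2 Q^{2} + 6\right)^{2} + 5 \left(2 Q^{2} + 6\right)\right)\right) 2 Q = - 2 \left(Q - \left(5 - 2 \left(6 + 2 Q^{2}\right)^{2} + 5 \left(6 + 2 Q^{2}\right)\right)\right) 2 Q = - 2 \left(Q - \left(35 - 2 \left(6 + 2 Q^{2}\right)^{2} + 10 Q^{2}\right)\right) 2 Q = - 2 \left(-35 + Q - 10 Q^{2} + 2 \left(6 + 2 Q^{2}\right)^{2}\right) 2 Q = - 2 \cdot 2 Q \left(-35 + Q - 10 Q^{2} + 2 \left(6 + 2 Q^{2}\right)^{2}\right) = - 4 Q \left(-35 + Q - 10 Q^{2} + 2 \left(6 + 2 Q^{2}\right)^{2}\right)$)
$\left(8521 - 2236\right) + g{\left(15 \right)} = \left(8521 - 2236\right) + 4 \cdot 15 \left(-37 - 15 - 38 \cdot 15^{2} - 8 \cdot 15^{4}\right) = 6285 + 4 \cdot 15 \left(-37 - 15 - 8550 - 405000\right) = 6285 + 4 \cdot 15 \left(-413602\right) = 6285 - 24816120 = -24809835$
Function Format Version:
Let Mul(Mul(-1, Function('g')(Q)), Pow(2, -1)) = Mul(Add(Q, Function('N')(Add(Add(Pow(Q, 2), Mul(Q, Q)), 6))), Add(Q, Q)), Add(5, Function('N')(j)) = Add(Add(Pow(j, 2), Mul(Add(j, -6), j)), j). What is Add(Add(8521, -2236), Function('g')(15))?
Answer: -24809835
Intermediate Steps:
Function('N')(j) = Add(-5, j, Pow(j, 2), Mul(j, Add(-6, j))) (Function('N')(j) = Add(-5, Add(Add(Pow(j, 2), Mul(Add(j, -6), j)), j)) = Add(-5, Add(Add(Pow(j, 2), Mul(Add(-6, j), j)), j)) = Add(-5, Add(Add(Pow(j, 2), Mul(j, Add(-6, j))), j)) = Add(-5, Add(j, Pow(j, 2), Mul(j, Add(-6, j)))) = Add(-5, j, Pow(j, 2), Mul(j, Add(-6, j))))
Function('g')(Q) = Mul(-4, Q, Add(-35, Q, Mul(-10, Pow(Q, 2)), Mul(2, Pow(Add(6, Mul(2, Pow(Q, 2))), 2)))) (Function('g')(Q) = Mul(-2, Mul(Add(Q, Add(-5, Mul(-5, Add(Add(Pow(Q, 2), Mul(Q, Q)), 6)), Mul(2, Pow(Add(Add(Pow(Q, 2), Mul(Q, Q)), 6), 2)))), Add(Q, Q))) = Mul(-2, Mul(Add(Q, Add(-5, Mul(-5, Add(Add(Pow(Q, 2), Pow(Q, 2)), 6)), Mul(2, Pow(Add(Add(Pow(Q, 2), Pow(Q, 2)), 6), 2)))), Mul(2, Q))) = Mul(-2, Mul(Add(Q, Add(-5, Mul(-5, Add(Mul(2, Pow(Q, 2)), 6)), Mul(2, Pow(Add(Mul(2, Pow(Q, 2)), 6), 2)))), Mul(2, Q))) = Mul(-2, Mul(Add(Q, Add(-5, Mul(-5, Add(6, Mul(2, Pow(Q, 2)))), Mul(2, Pow(Add(6, Mul(2, Pow(Q, 2))), 2)))), Mul(2, Q))) = Mul(-2, Mul(Add(Q, Add(-5, Add(-30, Mul(-10, Pow(Q, 2))), Mul(2, Pow(Add(6, Mul(2, Pow(Q, 2))), 2)))), Mul(2, Q))) = Mul(-2, Mul(Add(Q, Add(-35, Mul(-10, Pow(Q, 2)), Mul(2, Pow(Add(6, Mul(2, Pow(Q, 2))), 2)))), Mul(2, Q))) = Mul(-2, Mul(Add(-35, Q, Mul(-10, Pow(Q, 2)), Mul(2, Pow(Add(6, Mul(2, Pow(Q, 2))), 2))), Mul(2, Q))) = Mul(-2, Mul(2, Q, Add(-35, Q, Mul(-10, Pow(Q, 2)), Mul(2, Pow(Add(6, Mul(2, Pow(Q, 2))), 2))))) = Mul(-4, Q, Add(-35, Q, Mul(-10, Pow(Q, 2)), Mul(2, Pow(Add(6, Mul(2, Pow(Q, 2))), 2)))))
Add(Add(8521, -2236), Function('g')(15)) = Add(Add(8521, -2236), Mul(4, 15, Add(-37, Mul(-1, 15), Mul(-38, Pow(15, 2)), Mul(-8, Pow(15, 4))))) = Add(6285, Mul(4, 15, Add(-37, -15, Mul(-38, 225), Mul(-8, 50625)))) = Add(6285, Mul(4, 15, Add(-37, -15, -8550, -405000))) = Add(6285, Mul(4, 15, -413602)) = Add(6285, -24816120) = -24809835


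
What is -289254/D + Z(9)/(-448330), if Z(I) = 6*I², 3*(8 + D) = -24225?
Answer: 64838658741/1811925695 ≈ 35.784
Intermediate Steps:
D = -8083 (D = -8 + (⅓)*(-24225) = -8 - 8075 = -8083)
-289254/D + Z(9)/(-448330) = -289254/(-8083) + (6*9²)/(-448330) = -289254*(-1/8083) + (6*81)*(-1/448330) = 289254/8083 + 486*(-1/448330) = 289254/8083 - 243/224165 = 64838658741/1811925695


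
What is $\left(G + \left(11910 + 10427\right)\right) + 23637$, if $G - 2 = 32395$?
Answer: $78371$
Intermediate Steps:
$G = 32397$ ($G = 2 + 32395 = 32397$)
$\left(G + \left(11910 + 10427\right)\right) + 23637 = \left(32397 + \left(11910 + 10427\right)\right) + 23637 = \left(32397 + 22337\right) + 23637 = 54734 + 23637 = 78371$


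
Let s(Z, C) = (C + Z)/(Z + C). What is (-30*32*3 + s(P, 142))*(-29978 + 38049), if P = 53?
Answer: -23236409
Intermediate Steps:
s(Z, C) = 1 (s(Z, C) = (C + Z)/(C + Z) = 1)
(-30*32*3 + s(P, 142))*(-29978 + 38049) = (-30*32*3 + 1)*(-29978 + 38049) = (-960*3 + 1)*8071 = (-2880 + 1)*8071 = -2879*8071 = -23236409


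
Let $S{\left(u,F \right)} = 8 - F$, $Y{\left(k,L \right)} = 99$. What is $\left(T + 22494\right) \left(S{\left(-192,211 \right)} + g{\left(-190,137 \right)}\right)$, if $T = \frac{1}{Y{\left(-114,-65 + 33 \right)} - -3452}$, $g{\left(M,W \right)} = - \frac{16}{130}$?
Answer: $- \frac{210921080517}{46163} \approx -4.569 \cdot 10^{6}$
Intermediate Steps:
$g{\left(M,W \right)} = - \frac{8}{65}$ ($g{\left(M,W \right)} = \left(-16\right) \frac{1}{130} = - \frac{8}{65}$)
$T = \frac{1}{3551}$ ($T = \frac{1}{99 - -3452} = \frac{1}{99 + 3452} = \frac{1}{3551} \approx 0.00028161$)
$\left(T + 22494\right) \left(S{\left(-192,211 \right)} + g{\left(-190,137 \right)}\right) = \left(\frac{1}{3551} + 22494\right) \left(\left(8 - 211\right) - \frac{8}{65}\right) = \frac{79876195 \left(\left(8 - 211\right) - \frac{8}{65}\right)}{3551} = \frac{79876195 \left(-203 - \frac{8}{65}\right)}{3551} = \frac{79876195}{3551} \left(- \frac{13203}{65}\right) = - \frac{210921080517}{46163}$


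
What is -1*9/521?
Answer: -9/521 ≈ -0.017274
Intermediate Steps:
-1*9/521 = -9*1/521 = -9/521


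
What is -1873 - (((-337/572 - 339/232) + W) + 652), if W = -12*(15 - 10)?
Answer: -81710817/33176 ≈ -2462.9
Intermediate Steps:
W = -60 (W = -12*5 = -60)
-1873 - (((-337/572 - 339/232) + W) + 652) = -1873 - (((-337/572 - 339/232) - 60) + 652) = -1873 - ((-68023/33176 - 60) + 652) = -1873 - (-2058583/33176 + 652) = -1873 - 1*19572169/33176 = -1873 - 19572169/33176 = -81710817/33176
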